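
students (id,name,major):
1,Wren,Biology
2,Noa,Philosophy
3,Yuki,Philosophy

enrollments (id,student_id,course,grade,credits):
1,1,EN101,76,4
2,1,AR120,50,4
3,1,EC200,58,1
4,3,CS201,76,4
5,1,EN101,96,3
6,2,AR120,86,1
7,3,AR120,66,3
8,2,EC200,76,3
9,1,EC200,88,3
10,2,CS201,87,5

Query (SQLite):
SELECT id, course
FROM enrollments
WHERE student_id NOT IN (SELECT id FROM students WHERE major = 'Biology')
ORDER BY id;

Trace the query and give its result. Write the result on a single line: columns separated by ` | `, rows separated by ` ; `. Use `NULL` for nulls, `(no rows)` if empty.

Inner query: students.id where major = 'Biology'.
Outer: keep enrollments rows whose student_id is not in that set.
Inner query → {1}

4 | CS201 ; 6 | AR120 ; 7 | AR120 ; 8 | EC200 ; 10 | CS201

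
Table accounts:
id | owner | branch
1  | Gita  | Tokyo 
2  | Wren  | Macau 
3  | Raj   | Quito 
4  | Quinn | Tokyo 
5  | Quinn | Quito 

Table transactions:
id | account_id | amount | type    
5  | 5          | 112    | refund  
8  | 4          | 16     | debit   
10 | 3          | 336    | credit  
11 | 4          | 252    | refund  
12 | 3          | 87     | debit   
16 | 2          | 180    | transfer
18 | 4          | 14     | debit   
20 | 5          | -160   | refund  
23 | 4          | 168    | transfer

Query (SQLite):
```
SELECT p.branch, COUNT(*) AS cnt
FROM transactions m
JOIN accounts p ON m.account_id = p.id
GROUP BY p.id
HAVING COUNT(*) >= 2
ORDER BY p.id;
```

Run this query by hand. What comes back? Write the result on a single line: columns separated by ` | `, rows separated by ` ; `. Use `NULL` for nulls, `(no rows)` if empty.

Quito | 2 ; Tokyo | 4 ; Quito | 2

Join each transactions row to its accounts via account_id.
Group joined rows by accounts.id; compute COUNT(*) per group.
HAVING: keep groups with count ≥ 2.
  2: ids {16} → COUNT(*)=1
  3: ids {10, 12} → COUNT(*)=2
  4: ids {8, 11, 18, 23} → COUNT(*)=4
  5: ids {5, 20} → COUNT(*)=2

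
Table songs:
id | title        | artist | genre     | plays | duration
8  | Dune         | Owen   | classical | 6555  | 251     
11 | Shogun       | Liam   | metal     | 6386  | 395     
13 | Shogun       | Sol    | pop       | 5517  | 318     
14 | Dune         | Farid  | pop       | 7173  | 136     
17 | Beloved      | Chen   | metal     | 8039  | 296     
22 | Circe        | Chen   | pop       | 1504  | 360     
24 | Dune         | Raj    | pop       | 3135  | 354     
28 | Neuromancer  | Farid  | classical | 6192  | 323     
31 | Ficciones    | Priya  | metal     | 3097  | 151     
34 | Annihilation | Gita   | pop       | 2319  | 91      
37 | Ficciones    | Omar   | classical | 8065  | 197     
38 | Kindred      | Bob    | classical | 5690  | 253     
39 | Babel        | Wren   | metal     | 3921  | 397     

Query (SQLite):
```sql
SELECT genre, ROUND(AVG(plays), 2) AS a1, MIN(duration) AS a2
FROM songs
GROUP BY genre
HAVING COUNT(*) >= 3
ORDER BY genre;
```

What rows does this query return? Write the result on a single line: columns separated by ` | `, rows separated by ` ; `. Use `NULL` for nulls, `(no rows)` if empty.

Group songs by genre.
Per group compute: ROUND(AVG(plays), 2), MIN(duration).
HAVING: drop groups with fewer than 3 rows.
  classical: ids {8, 28, 37, 38} → ROUND(AVG(plays), 2)=6625.5, MIN(duration)=197
  metal: ids {11, 17, 31, 39} → ROUND(AVG(plays), 2)=5360.75, MIN(duration)=151
  pop: ids {13, 14, 22, 24, 34} → ROUND(AVG(plays), 2)=3929.6, MIN(duration)=91

classical | 6625.5 | 197 ; metal | 5360.75 | 151 ; pop | 3929.6 | 91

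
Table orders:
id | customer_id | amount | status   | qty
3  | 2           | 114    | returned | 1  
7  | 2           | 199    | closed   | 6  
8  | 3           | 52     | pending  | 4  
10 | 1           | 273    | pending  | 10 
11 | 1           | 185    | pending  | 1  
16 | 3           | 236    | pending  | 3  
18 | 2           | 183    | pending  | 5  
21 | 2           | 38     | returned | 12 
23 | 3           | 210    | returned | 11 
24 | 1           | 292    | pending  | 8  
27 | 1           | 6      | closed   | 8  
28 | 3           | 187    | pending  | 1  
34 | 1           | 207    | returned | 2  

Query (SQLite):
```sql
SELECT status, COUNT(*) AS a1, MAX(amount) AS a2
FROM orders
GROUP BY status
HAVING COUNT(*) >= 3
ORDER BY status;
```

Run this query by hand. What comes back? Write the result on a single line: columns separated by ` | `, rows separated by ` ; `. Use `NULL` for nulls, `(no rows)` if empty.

pending | 7 | 292 ; returned | 4 | 210

Group orders by status.
Per group compute: COUNT(*), MAX(amount).
HAVING: drop groups with fewer than 3 rows.
  closed: ids {7, 27} → COUNT(*)=2, MAX(amount)=199
  pending: ids {8, 10, 11, 16, 18, 24, 28} → COUNT(*)=7, MAX(amount)=292
  returned: ids {3, 21, 23, 34} → COUNT(*)=4, MAX(amount)=210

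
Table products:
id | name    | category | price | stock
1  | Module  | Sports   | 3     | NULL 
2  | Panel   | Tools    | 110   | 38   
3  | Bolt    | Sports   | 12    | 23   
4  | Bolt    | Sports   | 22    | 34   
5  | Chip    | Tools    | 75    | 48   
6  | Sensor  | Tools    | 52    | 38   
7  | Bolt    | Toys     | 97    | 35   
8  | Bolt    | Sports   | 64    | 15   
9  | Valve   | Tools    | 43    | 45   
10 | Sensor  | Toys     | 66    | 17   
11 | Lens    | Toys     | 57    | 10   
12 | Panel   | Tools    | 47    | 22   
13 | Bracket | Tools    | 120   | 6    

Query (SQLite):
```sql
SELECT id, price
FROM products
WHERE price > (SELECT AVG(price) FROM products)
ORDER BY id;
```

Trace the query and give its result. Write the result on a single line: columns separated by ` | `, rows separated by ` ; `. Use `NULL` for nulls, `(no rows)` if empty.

Scalar subquery: AVG(price) over all products rows = 59.076923 (≈; comparison uses full precision).
Keep rows where price > that value.

2 | 110 ; 5 | 75 ; 7 | 97 ; 8 | 64 ; 10 | 66 ; 13 | 120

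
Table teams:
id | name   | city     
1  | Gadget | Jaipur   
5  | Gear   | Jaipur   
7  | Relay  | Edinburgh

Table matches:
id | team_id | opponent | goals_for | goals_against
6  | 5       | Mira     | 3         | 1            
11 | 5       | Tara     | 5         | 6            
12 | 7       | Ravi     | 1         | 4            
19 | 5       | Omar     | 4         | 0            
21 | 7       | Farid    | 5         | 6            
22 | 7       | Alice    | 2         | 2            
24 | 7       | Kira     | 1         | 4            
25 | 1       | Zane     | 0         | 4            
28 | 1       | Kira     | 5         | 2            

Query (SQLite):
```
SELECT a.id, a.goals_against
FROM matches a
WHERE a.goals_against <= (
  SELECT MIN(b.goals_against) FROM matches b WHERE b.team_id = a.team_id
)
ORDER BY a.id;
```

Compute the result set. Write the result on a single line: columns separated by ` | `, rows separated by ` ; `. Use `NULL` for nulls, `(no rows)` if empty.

For each matches row a, compute MIN(goals_against) over rows sharing a.team_id.
Keep row a if a.goals_against <= that per-group MIN.
  team_id=1: MIN(goals_against) = 2
  team_id=5: MIN(goals_against) = 0
  team_id=7: MIN(goals_against) = 2

19 | 0 ; 22 | 2 ; 28 | 2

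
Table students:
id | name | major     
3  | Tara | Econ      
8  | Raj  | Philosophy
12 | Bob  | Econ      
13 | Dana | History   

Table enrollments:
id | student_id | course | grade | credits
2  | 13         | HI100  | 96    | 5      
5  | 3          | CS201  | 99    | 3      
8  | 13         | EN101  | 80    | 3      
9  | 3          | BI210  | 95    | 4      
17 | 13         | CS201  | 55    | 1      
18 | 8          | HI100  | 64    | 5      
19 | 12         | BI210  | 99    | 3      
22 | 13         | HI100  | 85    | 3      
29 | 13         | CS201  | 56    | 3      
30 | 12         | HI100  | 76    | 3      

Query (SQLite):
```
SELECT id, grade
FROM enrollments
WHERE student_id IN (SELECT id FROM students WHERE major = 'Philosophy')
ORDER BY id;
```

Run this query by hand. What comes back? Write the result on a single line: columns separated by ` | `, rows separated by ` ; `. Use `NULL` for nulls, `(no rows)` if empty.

18 | 64

Inner query: students.id where major = 'Philosophy'.
Outer: keep enrollments rows whose student_id is in that set.
Inner query → {8}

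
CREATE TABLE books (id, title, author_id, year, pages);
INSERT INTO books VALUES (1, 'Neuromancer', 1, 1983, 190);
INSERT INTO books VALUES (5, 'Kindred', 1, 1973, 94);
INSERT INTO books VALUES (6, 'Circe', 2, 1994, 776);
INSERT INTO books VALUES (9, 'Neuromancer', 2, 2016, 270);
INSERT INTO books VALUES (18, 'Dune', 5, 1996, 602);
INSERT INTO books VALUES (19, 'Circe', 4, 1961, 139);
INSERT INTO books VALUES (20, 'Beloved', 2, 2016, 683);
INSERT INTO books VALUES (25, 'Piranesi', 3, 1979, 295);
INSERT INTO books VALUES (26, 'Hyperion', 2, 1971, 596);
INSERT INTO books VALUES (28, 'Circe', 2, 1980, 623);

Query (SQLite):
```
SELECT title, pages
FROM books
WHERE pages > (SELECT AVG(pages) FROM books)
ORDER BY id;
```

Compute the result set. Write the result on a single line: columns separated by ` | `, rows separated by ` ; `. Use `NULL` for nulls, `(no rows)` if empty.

Scalar subquery: AVG(pages) over all books rows = 426.8.
Keep rows where pages > that value.

Circe | 776 ; Dune | 602 ; Beloved | 683 ; Hyperion | 596 ; Circe | 623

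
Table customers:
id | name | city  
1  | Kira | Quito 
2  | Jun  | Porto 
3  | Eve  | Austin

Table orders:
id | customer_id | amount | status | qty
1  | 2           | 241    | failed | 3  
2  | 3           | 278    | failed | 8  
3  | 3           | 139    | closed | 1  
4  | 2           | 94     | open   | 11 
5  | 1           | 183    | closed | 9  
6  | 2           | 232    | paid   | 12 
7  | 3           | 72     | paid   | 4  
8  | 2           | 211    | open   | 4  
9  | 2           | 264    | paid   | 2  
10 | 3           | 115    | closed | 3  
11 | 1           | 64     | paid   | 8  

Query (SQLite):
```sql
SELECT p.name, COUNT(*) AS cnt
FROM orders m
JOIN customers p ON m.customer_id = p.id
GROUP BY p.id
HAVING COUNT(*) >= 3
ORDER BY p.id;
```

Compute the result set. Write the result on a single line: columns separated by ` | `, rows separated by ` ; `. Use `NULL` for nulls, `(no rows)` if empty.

Jun | 5 ; Eve | 4

Join each orders row to its customers via customer_id.
Group joined rows by customers.id; compute COUNT(*) per group.
HAVING: keep groups with count ≥ 3.
  1: ids {5, 11} → COUNT(*)=2
  2: ids {1, 4, 6, 8, 9} → COUNT(*)=5
  3: ids {2, 3, 7, 10} → COUNT(*)=4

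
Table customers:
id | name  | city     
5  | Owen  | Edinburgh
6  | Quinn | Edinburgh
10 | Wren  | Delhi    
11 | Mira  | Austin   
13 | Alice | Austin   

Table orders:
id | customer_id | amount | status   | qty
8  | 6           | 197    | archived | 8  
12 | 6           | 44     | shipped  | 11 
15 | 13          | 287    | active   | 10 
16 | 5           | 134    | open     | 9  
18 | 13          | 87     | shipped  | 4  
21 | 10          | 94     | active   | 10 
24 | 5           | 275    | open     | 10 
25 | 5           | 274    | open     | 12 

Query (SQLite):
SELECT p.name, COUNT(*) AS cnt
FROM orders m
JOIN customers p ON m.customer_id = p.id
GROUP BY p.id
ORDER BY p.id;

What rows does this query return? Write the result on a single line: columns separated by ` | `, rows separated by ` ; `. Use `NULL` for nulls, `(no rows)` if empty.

Owen | 3 ; Quinn | 2 ; Wren | 1 ; Alice | 2

Join each orders row to its customers via customer_id.
Group joined rows by customers.id; compute COUNT(*) per group.
  5: ids {16, 24, 25} → COUNT(*)=3
  6: ids {8, 12} → COUNT(*)=2
  10: ids {21} → COUNT(*)=1
  13: ids {15, 18} → COUNT(*)=2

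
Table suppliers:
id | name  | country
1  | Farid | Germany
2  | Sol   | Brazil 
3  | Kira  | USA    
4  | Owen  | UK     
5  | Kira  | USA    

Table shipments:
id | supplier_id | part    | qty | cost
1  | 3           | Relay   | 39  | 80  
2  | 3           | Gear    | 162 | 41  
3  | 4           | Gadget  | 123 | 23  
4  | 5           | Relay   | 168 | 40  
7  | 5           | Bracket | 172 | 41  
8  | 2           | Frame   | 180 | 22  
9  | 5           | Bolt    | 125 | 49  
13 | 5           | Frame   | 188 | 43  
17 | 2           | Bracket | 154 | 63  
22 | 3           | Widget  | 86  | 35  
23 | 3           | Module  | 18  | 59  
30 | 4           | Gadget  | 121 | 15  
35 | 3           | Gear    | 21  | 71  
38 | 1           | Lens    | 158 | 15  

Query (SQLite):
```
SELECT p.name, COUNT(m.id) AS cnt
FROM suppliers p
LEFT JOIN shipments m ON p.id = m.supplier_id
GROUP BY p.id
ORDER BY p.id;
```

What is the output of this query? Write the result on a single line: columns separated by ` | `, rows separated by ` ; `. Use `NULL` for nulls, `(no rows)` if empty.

Farid | 1 ; Sol | 2 ; Kira | 5 ; Owen | 2 ; Kira | 4

LEFT JOIN keeps every suppliers row; unmatched ones get NULL for shipments columns.
Group by suppliers.id and compute COUNT(m.id). COUNT(col) of an all-NULL group is 0.
  1: ids {38} → COUNT(m.id)=1
  2: ids {8, 17} → COUNT(m.id)=2
  3: ids {1, 2, 22, 23, 35} → COUNT(m.id)=5
  4: ids {3, 30} → COUNT(m.id)=2
  5: ids {4, 7, 9, 13} → COUNT(m.id)=4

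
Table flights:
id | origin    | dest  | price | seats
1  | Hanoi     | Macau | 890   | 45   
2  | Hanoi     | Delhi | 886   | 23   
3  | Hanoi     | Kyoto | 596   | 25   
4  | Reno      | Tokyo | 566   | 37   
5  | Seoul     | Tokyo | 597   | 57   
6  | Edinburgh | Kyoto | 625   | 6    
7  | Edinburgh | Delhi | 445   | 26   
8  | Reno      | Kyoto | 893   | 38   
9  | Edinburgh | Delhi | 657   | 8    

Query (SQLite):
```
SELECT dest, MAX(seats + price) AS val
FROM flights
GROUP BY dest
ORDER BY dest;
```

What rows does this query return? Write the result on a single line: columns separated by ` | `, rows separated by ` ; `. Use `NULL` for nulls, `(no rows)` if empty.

For each row compute seats + price.
Group by dest; take MAX of the expression per group.
  Delhi: ids {2, 7, 9} → MAX(seats + price)=909
  Kyoto: ids {3, 6, 8} → MAX(seats + price)=931
  Macau: ids {1} → MAX(seats + price)=935
  Tokyo: ids {4, 5} → MAX(seats + price)=654

Delhi | 909 ; Kyoto | 931 ; Macau | 935 ; Tokyo | 654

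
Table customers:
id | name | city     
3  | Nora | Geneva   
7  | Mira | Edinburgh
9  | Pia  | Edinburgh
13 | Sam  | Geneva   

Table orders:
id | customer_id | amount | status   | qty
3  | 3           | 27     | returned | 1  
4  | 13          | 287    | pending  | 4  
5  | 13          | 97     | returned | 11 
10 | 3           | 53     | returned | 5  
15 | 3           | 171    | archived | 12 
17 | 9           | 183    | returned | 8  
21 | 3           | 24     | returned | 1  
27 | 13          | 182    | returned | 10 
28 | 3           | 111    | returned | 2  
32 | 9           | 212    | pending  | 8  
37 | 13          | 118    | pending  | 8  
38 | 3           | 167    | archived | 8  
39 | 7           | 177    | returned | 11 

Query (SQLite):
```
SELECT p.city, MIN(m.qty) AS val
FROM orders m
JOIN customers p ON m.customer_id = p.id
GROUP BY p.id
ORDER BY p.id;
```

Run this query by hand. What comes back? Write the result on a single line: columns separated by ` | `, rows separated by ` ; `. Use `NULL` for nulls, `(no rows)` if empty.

Geneva | 1 ; Edinburgh | 11 ; Edinburgh | 8 ; Geneva | 4

Join each orders row to its customers via customer_id.
Group joined rows by customers.id; compute MIN(m.qty) per group.
  3: ids {3, 10, 15, 21, 28, 38} → MIN(m.qty)=1
  7: ids {39} → MIN(m.qty)=11
  9: ids {17, 32} → MIN(m.qty)=8
  13: ids {4, 5, 27, 37} → MIN(m.qty)=4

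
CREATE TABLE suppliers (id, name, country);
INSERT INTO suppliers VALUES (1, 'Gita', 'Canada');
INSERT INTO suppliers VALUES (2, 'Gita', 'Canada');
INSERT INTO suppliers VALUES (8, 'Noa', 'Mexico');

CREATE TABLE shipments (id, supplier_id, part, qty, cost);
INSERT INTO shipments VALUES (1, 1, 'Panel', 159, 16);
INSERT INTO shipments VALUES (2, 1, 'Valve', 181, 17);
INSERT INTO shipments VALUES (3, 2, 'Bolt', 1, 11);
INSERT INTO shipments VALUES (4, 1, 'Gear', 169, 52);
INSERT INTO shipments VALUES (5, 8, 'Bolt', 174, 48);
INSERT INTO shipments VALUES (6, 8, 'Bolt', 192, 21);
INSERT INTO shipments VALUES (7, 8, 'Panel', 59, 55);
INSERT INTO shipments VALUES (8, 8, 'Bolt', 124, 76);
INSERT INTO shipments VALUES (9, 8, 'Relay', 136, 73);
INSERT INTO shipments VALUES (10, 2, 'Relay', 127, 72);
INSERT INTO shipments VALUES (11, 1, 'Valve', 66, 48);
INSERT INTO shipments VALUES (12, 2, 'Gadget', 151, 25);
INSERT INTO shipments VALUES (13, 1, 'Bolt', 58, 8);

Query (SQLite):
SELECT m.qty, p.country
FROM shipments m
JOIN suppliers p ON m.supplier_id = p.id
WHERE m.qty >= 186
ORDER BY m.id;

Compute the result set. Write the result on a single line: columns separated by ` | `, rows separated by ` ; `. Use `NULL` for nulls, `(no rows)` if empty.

192 | Mexico

Each shipments row matches the suppliers row where supplier_id = suppliers.id.
Then keep rows with m.qty >= 186.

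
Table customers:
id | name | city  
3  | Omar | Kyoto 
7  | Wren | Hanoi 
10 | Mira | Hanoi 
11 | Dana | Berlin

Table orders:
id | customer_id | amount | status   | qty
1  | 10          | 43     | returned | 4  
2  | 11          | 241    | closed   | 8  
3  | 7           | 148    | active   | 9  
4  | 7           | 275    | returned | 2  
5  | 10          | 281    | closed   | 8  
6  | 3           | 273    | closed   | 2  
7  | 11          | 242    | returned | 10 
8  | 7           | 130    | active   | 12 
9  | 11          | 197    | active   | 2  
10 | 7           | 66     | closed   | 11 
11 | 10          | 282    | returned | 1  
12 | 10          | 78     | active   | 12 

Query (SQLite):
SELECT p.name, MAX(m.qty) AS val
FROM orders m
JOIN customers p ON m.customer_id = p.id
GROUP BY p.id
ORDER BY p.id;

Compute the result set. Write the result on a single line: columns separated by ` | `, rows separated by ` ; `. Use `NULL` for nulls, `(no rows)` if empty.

Omar | 2 ; Wren | 12 ; Mira | 12 ; Dana | 10

Join each orders row to its customers via customer_id.
Group joined rows by customers.id; compute MAX(m.qty) per group.
  3: ids {6} → MAX(m.qty)=2
  7: ids {3, 4, 8, 10} → MAX(m.qty)=12
  10: ids {1, 5, 11, 12} → MAX(m.qty)=12
  11: ids {2, 7, 9} → MAX(m.qty)=10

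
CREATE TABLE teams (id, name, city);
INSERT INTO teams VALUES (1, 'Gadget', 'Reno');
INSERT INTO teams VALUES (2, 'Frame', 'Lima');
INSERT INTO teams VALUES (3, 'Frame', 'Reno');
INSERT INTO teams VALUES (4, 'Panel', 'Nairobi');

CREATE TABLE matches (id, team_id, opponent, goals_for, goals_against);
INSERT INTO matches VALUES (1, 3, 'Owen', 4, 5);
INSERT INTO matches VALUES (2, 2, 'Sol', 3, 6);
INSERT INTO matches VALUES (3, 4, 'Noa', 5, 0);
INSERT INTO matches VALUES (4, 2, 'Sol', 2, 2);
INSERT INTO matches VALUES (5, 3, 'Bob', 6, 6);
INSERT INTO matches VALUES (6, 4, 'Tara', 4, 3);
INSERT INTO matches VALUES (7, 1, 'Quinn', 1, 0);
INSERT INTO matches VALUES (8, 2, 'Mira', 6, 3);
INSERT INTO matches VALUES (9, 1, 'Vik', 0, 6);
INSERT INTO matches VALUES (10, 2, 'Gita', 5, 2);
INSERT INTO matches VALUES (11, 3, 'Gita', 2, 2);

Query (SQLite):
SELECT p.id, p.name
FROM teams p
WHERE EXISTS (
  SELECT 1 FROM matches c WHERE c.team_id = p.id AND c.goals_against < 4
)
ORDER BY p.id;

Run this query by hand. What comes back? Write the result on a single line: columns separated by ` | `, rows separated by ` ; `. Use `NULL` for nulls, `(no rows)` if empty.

1 | Gadget ; 2 | Frame ; 3 | Frame ; 4 | Panel

For each teams row, check whether any matches with matching team_id has goals_against < 4.
Keep rows where that is true.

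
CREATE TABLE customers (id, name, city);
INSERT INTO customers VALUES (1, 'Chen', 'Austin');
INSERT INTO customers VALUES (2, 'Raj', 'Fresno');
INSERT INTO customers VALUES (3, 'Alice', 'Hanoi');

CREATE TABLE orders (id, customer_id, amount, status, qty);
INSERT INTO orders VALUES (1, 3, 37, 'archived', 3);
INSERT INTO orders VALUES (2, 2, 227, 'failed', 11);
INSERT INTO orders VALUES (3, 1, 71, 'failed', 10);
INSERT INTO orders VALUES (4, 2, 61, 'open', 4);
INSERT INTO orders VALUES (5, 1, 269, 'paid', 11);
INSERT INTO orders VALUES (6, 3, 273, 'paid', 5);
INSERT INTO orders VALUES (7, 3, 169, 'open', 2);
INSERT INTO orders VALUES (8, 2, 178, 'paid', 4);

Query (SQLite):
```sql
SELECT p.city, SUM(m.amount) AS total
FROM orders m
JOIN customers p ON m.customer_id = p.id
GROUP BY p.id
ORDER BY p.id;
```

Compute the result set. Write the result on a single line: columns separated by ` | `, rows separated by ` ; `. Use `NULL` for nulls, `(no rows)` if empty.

Join each orders row to its customers via customer_id.
Group joined rows by customers.id; compute SUM(m.amount) per group.
  1: ids {3, 5} → SUM(m.amount)=340
  2: ids {2, 4, 8} → SUM(m.amount)=466
  3: ids {1, 6, 7} → SUM(m.amount)=479

Austin | 340 ; Fresno | 466 ; Hanoi | 479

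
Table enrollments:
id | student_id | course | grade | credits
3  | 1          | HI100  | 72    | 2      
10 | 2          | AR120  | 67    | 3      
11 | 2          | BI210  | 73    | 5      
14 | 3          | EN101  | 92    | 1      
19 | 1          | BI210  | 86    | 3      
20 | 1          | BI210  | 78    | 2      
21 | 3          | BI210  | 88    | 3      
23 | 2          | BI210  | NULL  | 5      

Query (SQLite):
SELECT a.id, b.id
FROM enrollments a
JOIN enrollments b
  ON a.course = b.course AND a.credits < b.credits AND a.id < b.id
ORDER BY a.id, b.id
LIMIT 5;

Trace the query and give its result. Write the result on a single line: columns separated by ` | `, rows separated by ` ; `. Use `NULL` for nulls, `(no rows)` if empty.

Pairs (a,b) with same course, a.credits < b.credits, a.id < b.id.
course groups: AR120:{10} BI210:{11,19,20,21,23} EN101:{14} HI100:{3}
Ordered by (a.id, b.id); first 5.

19 | 23 ; 20 | 21 ; 20 | 23 ; 21 | 23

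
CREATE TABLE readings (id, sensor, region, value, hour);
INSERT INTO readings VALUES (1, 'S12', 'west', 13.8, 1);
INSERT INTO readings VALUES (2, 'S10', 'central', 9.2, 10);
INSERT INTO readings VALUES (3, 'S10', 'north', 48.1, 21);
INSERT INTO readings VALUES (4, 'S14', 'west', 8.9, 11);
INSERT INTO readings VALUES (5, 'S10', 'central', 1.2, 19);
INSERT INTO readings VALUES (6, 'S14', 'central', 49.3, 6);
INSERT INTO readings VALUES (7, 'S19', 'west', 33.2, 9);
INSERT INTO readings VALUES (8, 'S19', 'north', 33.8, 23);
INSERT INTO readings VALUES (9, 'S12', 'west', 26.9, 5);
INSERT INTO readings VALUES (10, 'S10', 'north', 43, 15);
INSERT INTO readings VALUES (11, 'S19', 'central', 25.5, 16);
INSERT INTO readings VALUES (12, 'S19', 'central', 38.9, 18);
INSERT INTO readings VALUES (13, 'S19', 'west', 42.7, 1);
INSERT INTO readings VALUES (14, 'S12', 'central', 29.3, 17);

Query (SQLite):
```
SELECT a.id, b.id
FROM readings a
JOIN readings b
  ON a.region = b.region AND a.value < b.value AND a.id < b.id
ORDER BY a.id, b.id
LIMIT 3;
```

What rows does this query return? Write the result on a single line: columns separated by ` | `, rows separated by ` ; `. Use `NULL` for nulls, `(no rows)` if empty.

1 | 7 ; 1 | 9 ; 1 | 13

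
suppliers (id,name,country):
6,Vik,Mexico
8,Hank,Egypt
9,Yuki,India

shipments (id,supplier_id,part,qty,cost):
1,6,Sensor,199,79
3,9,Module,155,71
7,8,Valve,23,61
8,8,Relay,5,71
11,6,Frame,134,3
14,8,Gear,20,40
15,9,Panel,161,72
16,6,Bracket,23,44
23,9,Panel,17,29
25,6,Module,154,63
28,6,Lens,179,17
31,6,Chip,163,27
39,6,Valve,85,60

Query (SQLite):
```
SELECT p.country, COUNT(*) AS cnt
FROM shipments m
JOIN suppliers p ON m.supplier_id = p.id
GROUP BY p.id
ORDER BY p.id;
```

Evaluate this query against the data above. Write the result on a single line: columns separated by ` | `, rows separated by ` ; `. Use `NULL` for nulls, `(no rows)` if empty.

Mexico | 7 ; Egypt | 3 ; India | 3

Join each shipments row to its suppliers via supplier_id.
Group joined rows by suppliers.id; compute COUNT(*) per group.
  6: ids {1, 11, 16, 25, 28, 31, 39} → COUNT(*)=7
  8: ids {7, 8, 14} → COUNT(*)=3
  9: ids {3, 15, 23} → COUNT(*)=3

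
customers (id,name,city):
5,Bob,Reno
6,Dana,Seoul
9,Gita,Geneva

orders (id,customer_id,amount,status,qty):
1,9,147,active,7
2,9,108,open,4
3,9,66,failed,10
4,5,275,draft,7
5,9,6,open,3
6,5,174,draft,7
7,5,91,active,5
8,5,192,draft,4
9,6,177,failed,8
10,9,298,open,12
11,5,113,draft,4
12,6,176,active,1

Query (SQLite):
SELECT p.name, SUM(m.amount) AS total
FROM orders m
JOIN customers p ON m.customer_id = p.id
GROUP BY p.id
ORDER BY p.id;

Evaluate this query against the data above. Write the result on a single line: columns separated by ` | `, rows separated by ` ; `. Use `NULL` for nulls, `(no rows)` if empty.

Join each orders row to its customers via customer_id.
Group joined rows by customers.id; compute SUM(m.amount) per group.
  5: ids {4, 6, 7, 8, 11} → SUM(m.amount)=845
  6: ids {9, 12} → SUM(m.amount)=353
  9: ids {1, 2, 3, 5, 10} → SUM(m.amount)=625

Bob | 845 ; Dana | 353 ; Gita | 625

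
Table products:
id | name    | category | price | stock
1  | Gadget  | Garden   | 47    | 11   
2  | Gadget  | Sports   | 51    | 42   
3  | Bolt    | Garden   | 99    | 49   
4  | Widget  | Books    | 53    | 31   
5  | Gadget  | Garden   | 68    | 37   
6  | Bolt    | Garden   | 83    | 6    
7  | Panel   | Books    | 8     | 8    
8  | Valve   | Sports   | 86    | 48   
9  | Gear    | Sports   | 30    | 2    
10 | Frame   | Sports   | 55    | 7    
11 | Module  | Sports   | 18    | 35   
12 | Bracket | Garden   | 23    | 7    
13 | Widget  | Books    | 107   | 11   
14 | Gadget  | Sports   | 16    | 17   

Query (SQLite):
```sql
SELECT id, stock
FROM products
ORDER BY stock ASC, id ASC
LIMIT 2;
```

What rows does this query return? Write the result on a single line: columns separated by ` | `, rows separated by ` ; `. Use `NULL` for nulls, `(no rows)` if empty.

9 | 2 ; 6 | 6

Sort by stock asc, tiebreak id asc: (2, id=9), (6, id=6), (7, id=10), (7, id=12), (8, id=7) …. Take first 2.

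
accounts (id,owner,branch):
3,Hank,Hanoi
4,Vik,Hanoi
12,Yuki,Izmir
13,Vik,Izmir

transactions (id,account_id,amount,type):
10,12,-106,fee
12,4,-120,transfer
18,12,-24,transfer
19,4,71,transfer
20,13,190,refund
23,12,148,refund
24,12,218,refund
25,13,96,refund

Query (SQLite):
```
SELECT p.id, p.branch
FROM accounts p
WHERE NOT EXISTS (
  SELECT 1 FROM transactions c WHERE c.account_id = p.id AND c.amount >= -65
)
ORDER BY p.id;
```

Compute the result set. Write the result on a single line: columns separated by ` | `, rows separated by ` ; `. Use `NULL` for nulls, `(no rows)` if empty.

3 | Hanoi

For each accounts row, check whether any transactions with matching account_id has amount >= -65.
Keep rows where that is false.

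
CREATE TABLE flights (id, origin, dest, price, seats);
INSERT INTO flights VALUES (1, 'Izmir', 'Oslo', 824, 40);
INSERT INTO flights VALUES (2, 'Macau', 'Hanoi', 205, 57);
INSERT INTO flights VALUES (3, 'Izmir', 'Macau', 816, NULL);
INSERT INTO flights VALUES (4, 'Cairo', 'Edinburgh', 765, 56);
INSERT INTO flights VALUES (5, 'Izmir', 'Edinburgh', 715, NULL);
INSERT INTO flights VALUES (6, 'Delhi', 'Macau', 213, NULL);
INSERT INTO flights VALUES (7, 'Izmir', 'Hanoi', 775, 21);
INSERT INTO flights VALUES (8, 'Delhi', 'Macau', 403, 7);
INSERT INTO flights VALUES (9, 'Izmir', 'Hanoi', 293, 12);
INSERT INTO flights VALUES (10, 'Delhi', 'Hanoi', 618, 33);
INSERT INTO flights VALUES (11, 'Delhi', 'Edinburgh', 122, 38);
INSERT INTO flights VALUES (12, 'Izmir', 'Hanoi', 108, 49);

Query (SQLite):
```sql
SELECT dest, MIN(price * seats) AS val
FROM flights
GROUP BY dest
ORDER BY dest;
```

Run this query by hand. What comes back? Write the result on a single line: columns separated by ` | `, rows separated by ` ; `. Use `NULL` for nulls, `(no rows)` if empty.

For each row compute price * seats.
Group by dest; take MIN of the expression per group.
  Edinburgh: ids {4, 5, 11} → MIN(price * seats)=4636
  Hanoi: ids {2, 7, 9, 10, 12} → MIN(price * seats)=3516
  Macau: ids {3, 6, 8} → MIN(price * seats)=2821
  Oslo: ids {1} → MIN(price * seats)=32960

Edinburgh | 4636 ; Hanoi | 3516 ; Macau | 2821 ; Oslo | 32960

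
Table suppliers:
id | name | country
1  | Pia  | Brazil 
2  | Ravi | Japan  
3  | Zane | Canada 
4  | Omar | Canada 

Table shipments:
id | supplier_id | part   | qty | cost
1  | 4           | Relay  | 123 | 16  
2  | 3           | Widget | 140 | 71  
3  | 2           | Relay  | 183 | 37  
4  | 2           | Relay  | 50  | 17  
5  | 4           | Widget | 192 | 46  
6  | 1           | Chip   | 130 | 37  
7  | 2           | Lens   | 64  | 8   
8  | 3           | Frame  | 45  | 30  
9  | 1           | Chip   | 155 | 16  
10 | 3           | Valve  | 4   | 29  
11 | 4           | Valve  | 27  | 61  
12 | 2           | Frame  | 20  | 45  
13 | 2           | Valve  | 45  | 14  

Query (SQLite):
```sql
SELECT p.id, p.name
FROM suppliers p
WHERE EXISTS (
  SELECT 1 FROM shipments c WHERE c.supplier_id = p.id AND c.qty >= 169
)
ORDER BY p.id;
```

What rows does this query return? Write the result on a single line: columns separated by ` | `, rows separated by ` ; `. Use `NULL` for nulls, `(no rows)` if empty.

2 | Ravi ; 4 | Omar

For each suppliers row, check whether any shipments with matching supplier_id has qty >= 169.
Keep rows where that is true.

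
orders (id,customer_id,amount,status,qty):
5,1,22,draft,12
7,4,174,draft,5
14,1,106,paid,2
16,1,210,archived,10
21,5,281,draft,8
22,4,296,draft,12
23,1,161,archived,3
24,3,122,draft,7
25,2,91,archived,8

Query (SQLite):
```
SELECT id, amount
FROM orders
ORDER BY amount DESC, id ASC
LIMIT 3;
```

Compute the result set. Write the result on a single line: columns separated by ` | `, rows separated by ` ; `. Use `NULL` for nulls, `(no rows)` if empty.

22 | 296 ; 21 | 281 ; 16 | 210

Sort by amount desc, tiebreak id asc: (296, id=22), (281, id=21), (210, id=16), (174, id=7), (161, id=23), (122, id=24) …. Take first 3.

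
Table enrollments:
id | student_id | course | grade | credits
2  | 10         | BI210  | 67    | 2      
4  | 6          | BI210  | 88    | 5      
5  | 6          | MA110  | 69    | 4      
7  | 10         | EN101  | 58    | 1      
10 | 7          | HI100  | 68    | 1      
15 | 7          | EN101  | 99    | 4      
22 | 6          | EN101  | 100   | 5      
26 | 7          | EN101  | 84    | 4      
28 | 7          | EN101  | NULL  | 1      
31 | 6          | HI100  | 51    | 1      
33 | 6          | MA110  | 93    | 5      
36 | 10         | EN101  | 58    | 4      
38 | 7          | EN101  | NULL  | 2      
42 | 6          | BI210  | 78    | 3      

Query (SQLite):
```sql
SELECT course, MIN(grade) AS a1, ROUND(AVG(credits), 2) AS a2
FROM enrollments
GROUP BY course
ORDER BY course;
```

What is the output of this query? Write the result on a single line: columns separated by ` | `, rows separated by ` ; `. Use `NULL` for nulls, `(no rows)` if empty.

BI210 | 67 | 3.33 ; EN101 | 58 | 3 ; HI100 | 51 | 1 ; MA110 | 69 | 4.5

Group enrollments by course.
Per group compute: MIN(grade), ROUND(AVG(credits), 2).
  BI210: ids {2, 4, 42} → MIN(grade)=67, ROUND(AVG(credits), 2)=3.33
  EN101: ids {7, 15, 22, 26, 28, 36, 38} → MIN(grade)=58, ROUND(AVG(credits), 2)=3
  HI100: ids {10, 31} → MIN(grade)=51, ROUND(AVG(credits), 2)=1
  MA110: ids {5, 33} → MIN(grade)=69, ROUND(AVG(credits), 2)=4.5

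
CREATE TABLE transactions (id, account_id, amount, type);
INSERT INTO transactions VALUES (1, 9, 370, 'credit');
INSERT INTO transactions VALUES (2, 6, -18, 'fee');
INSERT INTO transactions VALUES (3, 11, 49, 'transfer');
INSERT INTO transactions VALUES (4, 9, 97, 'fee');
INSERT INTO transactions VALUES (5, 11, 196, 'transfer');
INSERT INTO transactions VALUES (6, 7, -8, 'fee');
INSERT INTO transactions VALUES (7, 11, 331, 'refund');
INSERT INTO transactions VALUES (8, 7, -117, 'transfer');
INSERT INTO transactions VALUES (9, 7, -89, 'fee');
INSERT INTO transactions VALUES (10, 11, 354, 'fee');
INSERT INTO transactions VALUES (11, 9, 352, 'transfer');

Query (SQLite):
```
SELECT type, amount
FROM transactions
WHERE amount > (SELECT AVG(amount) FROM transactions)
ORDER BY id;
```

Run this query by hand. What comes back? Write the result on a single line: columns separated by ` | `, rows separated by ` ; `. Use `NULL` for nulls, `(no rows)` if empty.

Scalar subquery: AVG(amount) over all transactions rows = 137.909091 (≈; comparison uses full precision).
Keep rows where amount > that value.

credit | 370 ; transfer | 196 ; refund | 331 ; fee | 354 ; transfer | 352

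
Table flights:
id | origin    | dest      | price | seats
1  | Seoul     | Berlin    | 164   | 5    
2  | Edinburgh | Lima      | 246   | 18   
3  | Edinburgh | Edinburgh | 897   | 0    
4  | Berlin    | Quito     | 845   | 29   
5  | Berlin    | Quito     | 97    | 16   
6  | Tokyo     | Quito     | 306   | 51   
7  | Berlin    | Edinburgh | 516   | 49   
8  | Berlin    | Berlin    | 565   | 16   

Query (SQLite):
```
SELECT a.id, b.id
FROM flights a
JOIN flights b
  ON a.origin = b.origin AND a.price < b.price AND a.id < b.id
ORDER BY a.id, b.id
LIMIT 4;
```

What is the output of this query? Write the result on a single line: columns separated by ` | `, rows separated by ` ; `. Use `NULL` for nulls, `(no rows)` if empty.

Pairs (a,b) with same origin, a.price < b.price, a.id < b.id.
origin groups: Berlin:{4,5,7,8} Edinburgh:{2,3} Seoul:{1} Tokyo:{6}
Ordered by (a.id, b.id); first 4.

2 | 3 ; 5 | 7 ; 5 | 8 ; 7 | 8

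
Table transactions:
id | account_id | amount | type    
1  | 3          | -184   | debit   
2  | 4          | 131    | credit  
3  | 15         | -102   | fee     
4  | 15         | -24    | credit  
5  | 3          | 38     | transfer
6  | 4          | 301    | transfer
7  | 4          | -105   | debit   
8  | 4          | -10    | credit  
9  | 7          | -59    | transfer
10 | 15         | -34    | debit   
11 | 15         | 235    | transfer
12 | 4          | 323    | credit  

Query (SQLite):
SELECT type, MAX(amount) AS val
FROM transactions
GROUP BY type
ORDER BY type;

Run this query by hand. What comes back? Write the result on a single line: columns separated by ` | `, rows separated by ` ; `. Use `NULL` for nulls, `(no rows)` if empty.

Partition transactions by type; compute MAX(amount) within each group.
  credit: ids {2, 4, 8, 12} → MAX(amount)=323
  debit: ids {1, 7, 10} → MAX(amount)=-34
  fee: ids {3} → MAX(amount)=-102
  transfer: ids {5, 6, 9, 11} → MAX(amount)=301

credit | 323 ; debit | -34 ; fee | -102 ; transfer | 301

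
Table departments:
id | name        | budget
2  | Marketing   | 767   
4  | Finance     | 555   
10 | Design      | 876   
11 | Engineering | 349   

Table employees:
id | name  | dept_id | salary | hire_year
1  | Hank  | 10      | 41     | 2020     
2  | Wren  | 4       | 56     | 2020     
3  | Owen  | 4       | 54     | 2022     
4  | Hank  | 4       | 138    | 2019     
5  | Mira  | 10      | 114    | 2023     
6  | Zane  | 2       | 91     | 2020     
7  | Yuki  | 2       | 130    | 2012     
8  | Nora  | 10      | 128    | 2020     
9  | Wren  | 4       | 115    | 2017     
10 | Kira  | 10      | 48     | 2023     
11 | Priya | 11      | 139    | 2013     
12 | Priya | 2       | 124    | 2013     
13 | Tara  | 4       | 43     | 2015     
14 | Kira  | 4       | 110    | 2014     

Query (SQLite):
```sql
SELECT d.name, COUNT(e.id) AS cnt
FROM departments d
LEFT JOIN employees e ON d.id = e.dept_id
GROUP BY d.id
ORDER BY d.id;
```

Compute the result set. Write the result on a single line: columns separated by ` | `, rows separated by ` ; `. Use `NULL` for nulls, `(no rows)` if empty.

LEFT JOIN keeps every departments row; unmatched ones get NULL for employees columns.
Group by departments.id and compute COUNT(e.id). COUNT(col) of an all-NULL group is 0.
  2: ids {6, 7, 12} → COUNT(e.id)=3
  4: ids {2, 3, 4, 9, 13, 14} → COUNT(e.id)=6
  10: ids {1, 5, 8, 10} → COUNT(e.id)=4
  11: ids {11} → COUNT(e.id)=1

Marketing | 3 ; Finance | 6 ; Design | 4 ; Engineering | 1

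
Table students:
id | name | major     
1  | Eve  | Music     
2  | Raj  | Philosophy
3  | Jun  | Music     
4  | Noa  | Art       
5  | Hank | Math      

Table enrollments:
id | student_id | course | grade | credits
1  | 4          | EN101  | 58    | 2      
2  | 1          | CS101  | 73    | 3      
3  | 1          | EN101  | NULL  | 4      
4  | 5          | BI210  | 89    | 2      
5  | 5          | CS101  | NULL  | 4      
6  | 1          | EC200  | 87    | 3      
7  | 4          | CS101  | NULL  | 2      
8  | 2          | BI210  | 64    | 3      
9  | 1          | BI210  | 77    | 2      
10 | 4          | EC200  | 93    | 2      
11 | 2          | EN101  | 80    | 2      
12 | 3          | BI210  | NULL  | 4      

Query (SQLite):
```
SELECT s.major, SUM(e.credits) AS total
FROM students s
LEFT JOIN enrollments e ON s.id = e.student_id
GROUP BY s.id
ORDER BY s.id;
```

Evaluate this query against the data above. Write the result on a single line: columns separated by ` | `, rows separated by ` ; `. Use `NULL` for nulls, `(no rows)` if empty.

LEFT JOIN keeps every students row; unmatched ones get NULL for enrollments columns.
Group by students.id and compute SUM(e.credits). SUM over an all-NULL group is NULL.
  1: ids {2, 3, 6, 9} → SUM(e.credits)=12
  2: ids {8, 11} → SUM(e.credits)=5
  3: ids {12} → SUM(e.credits)=4
  4: ids {1, 7, 10} → SUM(e.credits)=6
  5: ids {4, 5} → SUM(e.credits)=6

Music | 12 ; Philosophy | 5 ; Music | 4 ; Art | 6 ; Math | 6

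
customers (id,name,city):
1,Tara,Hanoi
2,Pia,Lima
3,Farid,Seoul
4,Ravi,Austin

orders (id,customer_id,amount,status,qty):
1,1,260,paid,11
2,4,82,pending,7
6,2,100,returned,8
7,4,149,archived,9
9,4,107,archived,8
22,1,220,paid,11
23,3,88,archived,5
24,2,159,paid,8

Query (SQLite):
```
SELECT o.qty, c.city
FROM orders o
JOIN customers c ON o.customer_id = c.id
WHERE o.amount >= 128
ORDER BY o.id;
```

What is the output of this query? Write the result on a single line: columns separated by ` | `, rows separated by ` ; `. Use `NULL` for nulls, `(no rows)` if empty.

11 | Hanoi ; 9 | Austin ; 11 | Hanoi ; 8 | Lima

Each orders row matches the customers row where customer_id = customers.id.
Then keep rows with o.amount >= 128.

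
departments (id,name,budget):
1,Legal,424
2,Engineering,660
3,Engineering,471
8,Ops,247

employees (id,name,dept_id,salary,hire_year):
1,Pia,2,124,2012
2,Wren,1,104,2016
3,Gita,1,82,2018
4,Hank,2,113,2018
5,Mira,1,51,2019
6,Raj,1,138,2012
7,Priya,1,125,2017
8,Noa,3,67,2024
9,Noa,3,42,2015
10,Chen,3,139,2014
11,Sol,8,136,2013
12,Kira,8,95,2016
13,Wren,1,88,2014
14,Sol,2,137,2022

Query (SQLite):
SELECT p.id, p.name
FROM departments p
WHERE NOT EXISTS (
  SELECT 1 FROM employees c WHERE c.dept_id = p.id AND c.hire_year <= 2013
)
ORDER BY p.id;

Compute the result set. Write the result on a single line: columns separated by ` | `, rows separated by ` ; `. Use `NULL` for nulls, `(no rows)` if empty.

For each departments row, check whether any employees with matching dept_id has hire_year <= 2013.
Keep rows where that is false.

3 | Engineering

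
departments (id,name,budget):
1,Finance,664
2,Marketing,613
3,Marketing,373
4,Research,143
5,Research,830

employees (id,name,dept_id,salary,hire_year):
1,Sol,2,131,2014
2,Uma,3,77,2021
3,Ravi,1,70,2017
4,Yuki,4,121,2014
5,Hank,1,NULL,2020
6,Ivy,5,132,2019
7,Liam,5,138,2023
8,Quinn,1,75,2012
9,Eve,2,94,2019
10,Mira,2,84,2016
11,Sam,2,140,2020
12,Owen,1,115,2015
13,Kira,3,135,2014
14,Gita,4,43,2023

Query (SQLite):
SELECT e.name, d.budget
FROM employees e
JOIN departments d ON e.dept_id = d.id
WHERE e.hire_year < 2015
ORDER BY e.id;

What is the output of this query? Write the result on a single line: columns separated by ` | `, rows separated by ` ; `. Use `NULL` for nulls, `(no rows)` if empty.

Each employees row matches the departments row where dept_id = departments.id.
Then keep rows with e.hire_year < 2015.

Sol | 613 ; Yuki | 143 ; Quinn | 664 ; Kira | 373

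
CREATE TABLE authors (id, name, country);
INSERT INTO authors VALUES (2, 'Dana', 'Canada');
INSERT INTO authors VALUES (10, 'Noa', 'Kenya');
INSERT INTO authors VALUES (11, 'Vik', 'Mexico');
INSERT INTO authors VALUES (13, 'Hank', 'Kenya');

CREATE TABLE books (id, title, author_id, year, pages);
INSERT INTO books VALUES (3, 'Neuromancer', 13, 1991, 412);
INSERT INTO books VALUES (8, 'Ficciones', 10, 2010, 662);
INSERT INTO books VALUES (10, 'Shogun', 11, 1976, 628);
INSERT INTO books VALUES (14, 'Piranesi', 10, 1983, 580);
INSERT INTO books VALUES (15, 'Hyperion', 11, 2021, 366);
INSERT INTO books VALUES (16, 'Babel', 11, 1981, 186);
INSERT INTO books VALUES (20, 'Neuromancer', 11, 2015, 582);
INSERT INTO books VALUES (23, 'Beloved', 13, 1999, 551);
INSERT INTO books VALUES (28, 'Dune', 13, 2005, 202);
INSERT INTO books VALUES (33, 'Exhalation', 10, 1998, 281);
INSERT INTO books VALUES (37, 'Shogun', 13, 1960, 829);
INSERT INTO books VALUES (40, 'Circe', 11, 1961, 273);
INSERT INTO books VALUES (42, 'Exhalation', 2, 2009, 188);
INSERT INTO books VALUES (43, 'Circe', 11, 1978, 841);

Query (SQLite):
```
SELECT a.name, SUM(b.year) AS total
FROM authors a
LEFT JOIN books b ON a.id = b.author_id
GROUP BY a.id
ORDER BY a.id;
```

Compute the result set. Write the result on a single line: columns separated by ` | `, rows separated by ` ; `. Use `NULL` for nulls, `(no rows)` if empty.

Dana | 2009 ; Noa | 5991 ; Vik | 11932 ; Hank | 7955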